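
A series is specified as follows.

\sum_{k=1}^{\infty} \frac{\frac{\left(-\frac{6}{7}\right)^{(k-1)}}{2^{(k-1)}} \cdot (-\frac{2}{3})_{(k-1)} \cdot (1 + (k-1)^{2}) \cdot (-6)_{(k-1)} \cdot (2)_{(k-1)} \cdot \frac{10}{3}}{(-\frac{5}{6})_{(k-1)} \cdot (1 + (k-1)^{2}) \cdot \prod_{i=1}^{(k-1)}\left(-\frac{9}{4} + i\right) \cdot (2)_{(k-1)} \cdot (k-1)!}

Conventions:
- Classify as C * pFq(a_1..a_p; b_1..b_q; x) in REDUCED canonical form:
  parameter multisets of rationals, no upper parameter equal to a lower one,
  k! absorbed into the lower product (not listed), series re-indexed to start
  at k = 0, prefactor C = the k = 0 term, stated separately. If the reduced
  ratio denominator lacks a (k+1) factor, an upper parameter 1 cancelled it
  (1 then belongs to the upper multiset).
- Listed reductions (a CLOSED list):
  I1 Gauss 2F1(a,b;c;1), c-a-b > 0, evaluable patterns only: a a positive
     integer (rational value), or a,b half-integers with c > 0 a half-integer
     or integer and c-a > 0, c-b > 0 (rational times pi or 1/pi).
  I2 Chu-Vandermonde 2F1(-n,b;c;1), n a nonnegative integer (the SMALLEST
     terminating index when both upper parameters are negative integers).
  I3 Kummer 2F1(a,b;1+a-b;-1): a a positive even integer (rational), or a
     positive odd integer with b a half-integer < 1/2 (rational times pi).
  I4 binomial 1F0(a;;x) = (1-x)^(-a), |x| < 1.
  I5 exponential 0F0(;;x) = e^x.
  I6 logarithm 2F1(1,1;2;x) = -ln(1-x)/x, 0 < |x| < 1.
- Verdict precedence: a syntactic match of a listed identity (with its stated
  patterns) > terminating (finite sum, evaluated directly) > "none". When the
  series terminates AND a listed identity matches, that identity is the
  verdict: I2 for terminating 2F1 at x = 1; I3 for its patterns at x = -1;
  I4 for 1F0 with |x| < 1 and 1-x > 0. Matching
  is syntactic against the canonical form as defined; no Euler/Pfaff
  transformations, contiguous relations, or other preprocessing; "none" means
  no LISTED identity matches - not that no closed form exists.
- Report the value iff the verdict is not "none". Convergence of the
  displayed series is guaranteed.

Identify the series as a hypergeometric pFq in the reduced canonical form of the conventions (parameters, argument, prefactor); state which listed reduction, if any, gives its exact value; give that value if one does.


At argument -\frac{3}{7}: a 2F2 with upper {-6, -\frac{2}{3}}, lower {-\frac{5}{4}, -\frac{5}{6}}, scaled by C = \frac{10}{3}. Verdict: terminating - no listed pattern fits, but -6 in the upper list cuts the series at k = 6; direct evaluation. Value: \frac{79253075698774}{839087374125}.

The tell: x = -\frac{3}{7} and the two k-th powers (C = 10/3, x = -3/7) combine into one argument.
Term ratio: r(k) = -\frac{3}{7} * (k-6) (k-\frac{2}{3}) / [(k-\frac{5}{4}) (k-\frac{5}{6}) (k+1)] - rational in k, leading ratio -\frac{3}{7}; with t_0 = \frac{10}{3}, classification follows.


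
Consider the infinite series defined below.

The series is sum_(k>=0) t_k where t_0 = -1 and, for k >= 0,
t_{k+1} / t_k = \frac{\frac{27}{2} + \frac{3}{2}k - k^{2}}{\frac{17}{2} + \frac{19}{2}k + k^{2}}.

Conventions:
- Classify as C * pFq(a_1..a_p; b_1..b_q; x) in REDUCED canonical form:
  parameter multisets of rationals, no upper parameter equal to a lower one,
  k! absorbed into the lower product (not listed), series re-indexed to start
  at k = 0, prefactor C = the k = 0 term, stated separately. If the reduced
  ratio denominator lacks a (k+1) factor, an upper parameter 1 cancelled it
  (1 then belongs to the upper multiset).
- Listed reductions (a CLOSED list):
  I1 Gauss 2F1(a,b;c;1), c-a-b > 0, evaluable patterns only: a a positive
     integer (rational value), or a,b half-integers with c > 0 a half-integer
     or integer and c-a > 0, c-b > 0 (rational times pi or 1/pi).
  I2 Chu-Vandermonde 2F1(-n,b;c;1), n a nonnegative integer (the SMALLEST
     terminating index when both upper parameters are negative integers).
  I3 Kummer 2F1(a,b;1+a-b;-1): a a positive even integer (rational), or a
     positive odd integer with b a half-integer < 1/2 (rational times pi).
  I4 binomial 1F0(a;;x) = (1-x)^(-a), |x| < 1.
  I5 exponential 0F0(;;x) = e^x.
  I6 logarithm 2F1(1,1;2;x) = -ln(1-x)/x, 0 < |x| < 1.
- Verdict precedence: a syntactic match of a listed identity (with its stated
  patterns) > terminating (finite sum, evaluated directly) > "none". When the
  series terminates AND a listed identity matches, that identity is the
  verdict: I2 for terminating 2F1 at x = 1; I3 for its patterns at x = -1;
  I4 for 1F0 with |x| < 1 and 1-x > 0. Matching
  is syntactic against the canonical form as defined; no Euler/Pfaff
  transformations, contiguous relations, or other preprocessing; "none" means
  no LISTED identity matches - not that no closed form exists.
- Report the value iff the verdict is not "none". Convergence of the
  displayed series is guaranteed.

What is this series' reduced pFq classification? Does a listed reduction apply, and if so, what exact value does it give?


Canonical form: C = -1 times 2F1 with upper {-\frac{9}{2}, 3}, lower {\frac{17}{2}}, x = -1. Verdict: this is the Kummer evaluation I3 (x = -1; c = \frac{17}{2} equals 1+a-b for upper {-\frac{9}{2}, 3}: listed pattern). Exact value: \left(-\frac{45045}{32768}\right) \cdot \pi.

Key observation: with t_0 = -1, roots of the ratio polynomials (C = -1, x = -1) are the negated parameters.
Ratio: r(k) = -1 * (k-\frac{9}{2}) (k+3) / [(k+\frac{17}{2}) (k+1)] ; factor over Q: parameters, x = -1, and C = -1.


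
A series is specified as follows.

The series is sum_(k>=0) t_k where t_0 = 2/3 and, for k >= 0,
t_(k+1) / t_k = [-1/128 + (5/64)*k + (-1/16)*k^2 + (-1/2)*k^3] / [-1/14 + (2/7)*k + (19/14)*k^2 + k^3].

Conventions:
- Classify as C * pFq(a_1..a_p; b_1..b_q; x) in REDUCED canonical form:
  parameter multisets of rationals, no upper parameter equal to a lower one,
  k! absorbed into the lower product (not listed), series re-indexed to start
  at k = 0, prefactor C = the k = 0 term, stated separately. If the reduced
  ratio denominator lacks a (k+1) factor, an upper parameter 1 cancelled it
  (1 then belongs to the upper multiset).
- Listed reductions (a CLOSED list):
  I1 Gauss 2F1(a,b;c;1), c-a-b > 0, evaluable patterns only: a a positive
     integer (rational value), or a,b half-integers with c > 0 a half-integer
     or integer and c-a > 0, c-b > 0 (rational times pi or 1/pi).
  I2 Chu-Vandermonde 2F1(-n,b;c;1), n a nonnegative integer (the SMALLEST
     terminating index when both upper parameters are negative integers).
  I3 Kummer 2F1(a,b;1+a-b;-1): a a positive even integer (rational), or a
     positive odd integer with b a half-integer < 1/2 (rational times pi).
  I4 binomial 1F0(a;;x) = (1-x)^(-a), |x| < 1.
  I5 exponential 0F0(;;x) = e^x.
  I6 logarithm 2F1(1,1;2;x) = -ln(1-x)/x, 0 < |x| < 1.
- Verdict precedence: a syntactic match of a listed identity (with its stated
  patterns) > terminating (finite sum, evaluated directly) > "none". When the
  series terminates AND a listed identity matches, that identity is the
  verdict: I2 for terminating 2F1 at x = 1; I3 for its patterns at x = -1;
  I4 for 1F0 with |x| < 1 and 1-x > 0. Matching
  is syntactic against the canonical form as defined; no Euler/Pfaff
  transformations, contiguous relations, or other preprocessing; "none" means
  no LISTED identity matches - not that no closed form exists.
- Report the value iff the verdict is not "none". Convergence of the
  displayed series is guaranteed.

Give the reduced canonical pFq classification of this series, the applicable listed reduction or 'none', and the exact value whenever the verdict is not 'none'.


At argument -1/2: a 2F1 with upper {-1/4, -1/8}, lower {-1/7}, scaled by C = 2/3. Verdict: no listed reduction: x = -1/2 and upper {-1/4, -1/8} fail every I1-I6 pattern.

Structural cue: t_0 being 2/3, the ratio is unreduced: k + 1/2 divides both sides (prefactor 2/3).
Adjacent-term ratio: r(k) = (-1/2) * (k-1/4) (k-1/8) / [(k-1/7) (k+1)] - rational in k. x = (-1/2); t_0 = 2/3; negate the roots.


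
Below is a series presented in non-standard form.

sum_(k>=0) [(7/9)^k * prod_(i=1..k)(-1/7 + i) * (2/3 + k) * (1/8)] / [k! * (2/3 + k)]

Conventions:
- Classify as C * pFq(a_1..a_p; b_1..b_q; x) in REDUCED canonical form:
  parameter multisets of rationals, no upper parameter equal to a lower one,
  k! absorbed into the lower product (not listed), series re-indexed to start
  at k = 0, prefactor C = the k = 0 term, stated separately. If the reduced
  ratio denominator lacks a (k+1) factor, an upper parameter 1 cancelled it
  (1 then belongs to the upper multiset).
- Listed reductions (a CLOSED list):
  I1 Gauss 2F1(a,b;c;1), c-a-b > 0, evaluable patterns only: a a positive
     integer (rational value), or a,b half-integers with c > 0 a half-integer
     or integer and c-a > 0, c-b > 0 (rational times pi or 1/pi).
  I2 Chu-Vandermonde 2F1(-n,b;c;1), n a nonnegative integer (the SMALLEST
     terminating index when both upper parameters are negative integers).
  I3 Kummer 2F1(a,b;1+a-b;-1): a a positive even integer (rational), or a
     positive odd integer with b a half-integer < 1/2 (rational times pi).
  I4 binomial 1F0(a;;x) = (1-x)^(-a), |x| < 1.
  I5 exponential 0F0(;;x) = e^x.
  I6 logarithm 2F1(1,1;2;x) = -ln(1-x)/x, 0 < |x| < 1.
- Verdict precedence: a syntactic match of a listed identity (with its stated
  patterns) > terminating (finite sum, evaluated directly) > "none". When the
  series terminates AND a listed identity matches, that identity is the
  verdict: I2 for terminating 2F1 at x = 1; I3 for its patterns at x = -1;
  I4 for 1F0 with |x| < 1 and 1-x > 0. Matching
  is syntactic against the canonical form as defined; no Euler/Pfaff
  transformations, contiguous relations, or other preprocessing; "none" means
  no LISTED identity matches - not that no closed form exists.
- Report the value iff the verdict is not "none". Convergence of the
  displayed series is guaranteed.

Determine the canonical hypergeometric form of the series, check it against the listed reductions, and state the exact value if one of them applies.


Prefactor 1/8, argument 7/9: 1F0 with upper {6/7} over lower {-}. Verdict: binomial (I4) fires (the 1F0 binomial series: exponent -6/7, x = 7/9). Exact value: (1/8) * (2/9)^(-6/7).

Key observation: from the first term 1/8: k + 2/3 divides numerator and denominator alike; C = 1/8, x = 7/9 after cancelling.
Adjacent-term ratio: r(k) = (7/9) * (k+6/7) / [(k+1)] - rational in k. x = (7/9); t_0 = 1/8; negate the roots.


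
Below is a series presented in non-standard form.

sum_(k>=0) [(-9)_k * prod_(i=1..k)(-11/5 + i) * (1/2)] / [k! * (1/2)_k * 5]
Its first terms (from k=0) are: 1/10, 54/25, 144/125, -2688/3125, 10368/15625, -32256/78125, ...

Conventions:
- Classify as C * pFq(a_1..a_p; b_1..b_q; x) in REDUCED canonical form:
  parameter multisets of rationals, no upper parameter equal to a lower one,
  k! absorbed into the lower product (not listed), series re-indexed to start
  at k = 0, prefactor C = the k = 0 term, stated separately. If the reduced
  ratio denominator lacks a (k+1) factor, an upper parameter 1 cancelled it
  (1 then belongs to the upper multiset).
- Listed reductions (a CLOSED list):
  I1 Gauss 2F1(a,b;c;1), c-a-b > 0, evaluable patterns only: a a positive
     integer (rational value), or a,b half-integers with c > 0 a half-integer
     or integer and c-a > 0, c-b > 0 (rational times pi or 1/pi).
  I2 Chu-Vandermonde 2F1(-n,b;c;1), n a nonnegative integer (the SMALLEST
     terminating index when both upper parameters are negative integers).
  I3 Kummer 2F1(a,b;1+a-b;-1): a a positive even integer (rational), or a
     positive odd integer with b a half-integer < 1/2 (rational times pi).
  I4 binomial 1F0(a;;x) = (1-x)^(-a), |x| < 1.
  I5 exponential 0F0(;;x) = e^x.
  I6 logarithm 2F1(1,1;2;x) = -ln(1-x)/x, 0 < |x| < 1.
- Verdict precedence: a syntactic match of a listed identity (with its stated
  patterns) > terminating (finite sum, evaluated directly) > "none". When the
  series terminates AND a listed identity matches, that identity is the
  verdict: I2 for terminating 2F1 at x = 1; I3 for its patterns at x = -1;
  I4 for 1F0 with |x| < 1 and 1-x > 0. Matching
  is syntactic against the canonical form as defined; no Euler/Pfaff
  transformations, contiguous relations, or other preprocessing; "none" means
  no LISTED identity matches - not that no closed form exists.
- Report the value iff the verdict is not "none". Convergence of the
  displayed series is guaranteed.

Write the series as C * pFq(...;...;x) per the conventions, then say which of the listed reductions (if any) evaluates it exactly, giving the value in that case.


Structural cue: x = 1 and the constant factors (C = 1/10) combine into one prefactor.
Term ratio: r(k) = 1 * (k-9) (k-6/5) / [(k+1/2) (k+1)] - poly over poly, x = 1 from leading terms; C = 1/10 at k = 0.

This is 1/10 * 2F1(-9, -6/5; 1/2; 1) in reduced canonical form. Verdict: this is Chu-Vandermonde (I2) (terminating 2F1 at x = 1 with n = 9, b = -6/5, c = 1/2). Its exact value is 18681810933/6347656250.


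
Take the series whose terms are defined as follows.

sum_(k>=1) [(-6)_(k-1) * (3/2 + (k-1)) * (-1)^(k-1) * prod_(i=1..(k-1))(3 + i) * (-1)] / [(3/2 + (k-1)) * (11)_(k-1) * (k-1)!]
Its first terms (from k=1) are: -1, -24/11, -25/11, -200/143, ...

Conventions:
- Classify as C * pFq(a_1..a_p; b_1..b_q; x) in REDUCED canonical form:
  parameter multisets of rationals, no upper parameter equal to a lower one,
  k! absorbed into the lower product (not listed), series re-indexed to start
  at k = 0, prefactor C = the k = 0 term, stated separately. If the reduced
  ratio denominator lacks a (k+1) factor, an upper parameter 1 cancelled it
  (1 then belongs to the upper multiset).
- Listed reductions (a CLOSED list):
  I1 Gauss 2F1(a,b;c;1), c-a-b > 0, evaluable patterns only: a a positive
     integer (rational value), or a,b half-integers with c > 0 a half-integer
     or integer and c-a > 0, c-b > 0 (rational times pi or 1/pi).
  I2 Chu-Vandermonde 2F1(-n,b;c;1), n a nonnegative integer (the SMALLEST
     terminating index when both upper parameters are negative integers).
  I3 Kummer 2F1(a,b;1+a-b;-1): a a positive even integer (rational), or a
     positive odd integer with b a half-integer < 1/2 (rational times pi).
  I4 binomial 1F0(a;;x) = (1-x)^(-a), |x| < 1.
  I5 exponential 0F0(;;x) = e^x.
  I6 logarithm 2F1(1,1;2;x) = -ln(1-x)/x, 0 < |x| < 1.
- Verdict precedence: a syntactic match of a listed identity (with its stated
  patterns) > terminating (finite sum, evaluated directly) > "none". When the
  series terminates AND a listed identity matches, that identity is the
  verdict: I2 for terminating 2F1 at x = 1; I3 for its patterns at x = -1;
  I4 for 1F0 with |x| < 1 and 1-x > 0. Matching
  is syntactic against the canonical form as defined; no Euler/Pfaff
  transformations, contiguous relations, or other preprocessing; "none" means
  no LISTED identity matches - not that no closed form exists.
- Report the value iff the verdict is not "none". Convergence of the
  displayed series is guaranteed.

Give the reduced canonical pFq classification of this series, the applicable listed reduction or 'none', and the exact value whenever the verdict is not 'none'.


Key observation: from the first term -1: the running product (prefactor -1) telescopes to a rising factorial.
Term ratio: r(k) = (-1) * (k-6) (k+4) / [(k+11) (k+1)] - rational; roots negated = parameters, x = (-1), C = -1.

This is -1 * 2F1(-6, 4; 11; -1) in reduced canonical form. Verdict: Kummer's theorem (I3) matches (x = -1; c = 11 equals 1+a-b for upper {-6, 4}: listed pattern). Its exact value is -15/2.


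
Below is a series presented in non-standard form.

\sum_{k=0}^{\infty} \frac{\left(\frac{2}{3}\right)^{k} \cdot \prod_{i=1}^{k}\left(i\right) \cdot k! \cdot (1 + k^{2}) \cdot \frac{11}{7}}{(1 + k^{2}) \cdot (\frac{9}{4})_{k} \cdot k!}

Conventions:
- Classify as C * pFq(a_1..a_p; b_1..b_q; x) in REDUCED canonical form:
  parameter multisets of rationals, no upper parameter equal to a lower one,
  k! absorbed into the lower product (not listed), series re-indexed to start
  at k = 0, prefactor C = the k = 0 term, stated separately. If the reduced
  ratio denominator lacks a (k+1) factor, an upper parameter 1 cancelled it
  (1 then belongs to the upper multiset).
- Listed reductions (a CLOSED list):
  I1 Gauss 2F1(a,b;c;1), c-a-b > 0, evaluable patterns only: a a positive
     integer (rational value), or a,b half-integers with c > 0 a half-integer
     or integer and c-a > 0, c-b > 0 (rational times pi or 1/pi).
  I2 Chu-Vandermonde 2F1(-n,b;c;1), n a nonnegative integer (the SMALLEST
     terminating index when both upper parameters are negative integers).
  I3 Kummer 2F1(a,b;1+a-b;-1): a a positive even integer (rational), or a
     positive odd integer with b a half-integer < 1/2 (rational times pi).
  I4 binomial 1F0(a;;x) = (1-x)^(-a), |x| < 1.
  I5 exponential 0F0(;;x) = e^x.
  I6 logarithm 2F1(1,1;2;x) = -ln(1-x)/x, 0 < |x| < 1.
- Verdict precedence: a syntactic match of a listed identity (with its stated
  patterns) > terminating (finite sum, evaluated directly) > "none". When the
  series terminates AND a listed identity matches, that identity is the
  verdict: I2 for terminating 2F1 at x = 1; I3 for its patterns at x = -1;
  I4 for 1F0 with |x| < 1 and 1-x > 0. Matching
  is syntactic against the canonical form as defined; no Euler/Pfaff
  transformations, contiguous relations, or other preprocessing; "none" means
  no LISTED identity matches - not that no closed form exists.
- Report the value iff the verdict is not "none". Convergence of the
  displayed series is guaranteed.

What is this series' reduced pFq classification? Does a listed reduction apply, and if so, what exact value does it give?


At argument \frac{2}{3}: a 2F1 with upper {1, 1}, lower {\frac{9}{4}}, scaled by C = \frac{11}{7}. Verdict: none - at argument \frac{2}{3} the multisets {1, 1} ; {\frac{9}{4}} match no listed identity.

Key observation: from the first term \frac{11}{7}: k^2 + 1 divides numerator and denominator alike; C = 11/7, x = 2/3 after cancelling.
Ratio: r(k) = \frac{2}{3} * (k+1) (k+1) / [(k+\frac{9}{4}) (k+1)] - rational in k. x = \frac{2}{3}; t_0 = \frac{11}{7}; negate the roots.


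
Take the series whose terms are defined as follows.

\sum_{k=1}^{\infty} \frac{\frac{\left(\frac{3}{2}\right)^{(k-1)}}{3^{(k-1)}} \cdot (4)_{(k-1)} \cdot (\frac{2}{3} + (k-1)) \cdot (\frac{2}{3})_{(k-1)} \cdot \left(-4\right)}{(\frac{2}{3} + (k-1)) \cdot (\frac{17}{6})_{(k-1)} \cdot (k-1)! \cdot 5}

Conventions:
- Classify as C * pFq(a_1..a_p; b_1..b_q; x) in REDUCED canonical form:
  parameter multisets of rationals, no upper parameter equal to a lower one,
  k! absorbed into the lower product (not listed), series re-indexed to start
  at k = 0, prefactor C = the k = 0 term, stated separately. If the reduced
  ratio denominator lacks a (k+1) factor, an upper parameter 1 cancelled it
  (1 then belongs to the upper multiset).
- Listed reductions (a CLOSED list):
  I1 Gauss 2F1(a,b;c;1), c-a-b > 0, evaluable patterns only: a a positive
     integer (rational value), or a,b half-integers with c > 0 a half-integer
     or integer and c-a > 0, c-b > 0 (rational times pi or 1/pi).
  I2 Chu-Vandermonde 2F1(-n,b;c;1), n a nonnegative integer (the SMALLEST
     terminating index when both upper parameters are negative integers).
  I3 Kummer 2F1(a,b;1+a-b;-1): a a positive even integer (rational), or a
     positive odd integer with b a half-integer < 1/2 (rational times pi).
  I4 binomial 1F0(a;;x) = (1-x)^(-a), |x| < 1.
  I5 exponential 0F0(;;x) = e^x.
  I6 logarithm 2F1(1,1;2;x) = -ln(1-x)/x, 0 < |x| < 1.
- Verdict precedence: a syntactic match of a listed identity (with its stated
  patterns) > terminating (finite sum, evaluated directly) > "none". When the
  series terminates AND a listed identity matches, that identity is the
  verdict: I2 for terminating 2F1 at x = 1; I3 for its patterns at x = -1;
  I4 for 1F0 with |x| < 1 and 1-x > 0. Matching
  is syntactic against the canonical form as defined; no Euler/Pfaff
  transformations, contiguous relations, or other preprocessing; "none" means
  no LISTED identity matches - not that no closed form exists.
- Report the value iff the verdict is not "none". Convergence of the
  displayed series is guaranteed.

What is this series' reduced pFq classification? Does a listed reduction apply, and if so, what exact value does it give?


The series (x = \frac{1}{2}) is 2F1: upper {\frac{2}{3}, 4}, lower {\frac{17}{6}}, prefactor -\frac{4}{5}. Verdict: none - at argument \frac{1}{2} the multisets {\frac{2}{3}, 4} ; {\frac{17}{6}} match no listed identity.

Key step: from the first term -\frac{4}{5}: the two k-th powers (C = -4/5, x = 1/2) combine into one argument.
Term ratio: r(k) = \frac{1}{2} * (k+\frac{2}{3}) (k+4) / [(k+\frac{17}{6}) (k+1)] - poly over poly, x = \frac{1}{2} from leading terms; C = -\frac{4}{5} at k = 0.


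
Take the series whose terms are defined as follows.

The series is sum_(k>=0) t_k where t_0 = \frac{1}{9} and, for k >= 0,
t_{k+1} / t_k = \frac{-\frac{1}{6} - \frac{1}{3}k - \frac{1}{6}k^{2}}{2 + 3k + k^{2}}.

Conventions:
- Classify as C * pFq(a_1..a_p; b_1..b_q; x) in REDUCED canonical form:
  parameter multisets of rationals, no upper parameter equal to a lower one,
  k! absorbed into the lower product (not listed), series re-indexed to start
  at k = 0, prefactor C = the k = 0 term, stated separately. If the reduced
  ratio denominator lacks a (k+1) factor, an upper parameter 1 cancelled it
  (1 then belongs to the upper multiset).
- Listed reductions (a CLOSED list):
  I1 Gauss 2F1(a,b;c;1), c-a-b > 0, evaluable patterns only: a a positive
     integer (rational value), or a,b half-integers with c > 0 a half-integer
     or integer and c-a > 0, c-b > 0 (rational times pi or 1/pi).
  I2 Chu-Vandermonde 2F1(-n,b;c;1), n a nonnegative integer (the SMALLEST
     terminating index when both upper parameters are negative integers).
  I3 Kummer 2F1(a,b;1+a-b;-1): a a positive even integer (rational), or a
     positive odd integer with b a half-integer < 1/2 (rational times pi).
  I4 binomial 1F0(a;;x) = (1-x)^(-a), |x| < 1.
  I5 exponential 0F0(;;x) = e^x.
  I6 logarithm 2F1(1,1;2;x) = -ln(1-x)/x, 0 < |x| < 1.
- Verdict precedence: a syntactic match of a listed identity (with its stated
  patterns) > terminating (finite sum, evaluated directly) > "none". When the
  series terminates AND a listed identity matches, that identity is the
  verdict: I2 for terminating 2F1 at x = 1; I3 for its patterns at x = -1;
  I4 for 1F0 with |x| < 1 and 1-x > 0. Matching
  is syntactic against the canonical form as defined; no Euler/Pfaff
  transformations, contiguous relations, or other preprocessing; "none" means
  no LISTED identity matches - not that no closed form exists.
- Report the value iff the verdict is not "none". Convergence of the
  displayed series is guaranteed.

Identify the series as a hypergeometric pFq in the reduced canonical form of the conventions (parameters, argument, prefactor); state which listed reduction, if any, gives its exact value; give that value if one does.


Reduced: x = -\frac{1}{6}, 2F1, upper = {1, 1}, lower = {2}, C = \frac{1}{9}. Verdict at x = -\frac{1}{6}: logarithm (I6) matches (the logarithm: parameters (1,1;2), x = -\frac{1}{6}). Its exact value is \frac{2}{3} \cdot \ln\left(\frac{7}{6}\right).

Structural cue: t_0 being \frac{1}{9}, the expanded ratio factors over Q; C = 1/9, roots give parameters.
Term ratio: r(k) = -\frac{1}{6} * (k+1) (k+1) / [(k+2) (k+1)] - poly over poly, x = -\frac{1}{6} from leading terms; C = \frac{1}{9} at k = 0.


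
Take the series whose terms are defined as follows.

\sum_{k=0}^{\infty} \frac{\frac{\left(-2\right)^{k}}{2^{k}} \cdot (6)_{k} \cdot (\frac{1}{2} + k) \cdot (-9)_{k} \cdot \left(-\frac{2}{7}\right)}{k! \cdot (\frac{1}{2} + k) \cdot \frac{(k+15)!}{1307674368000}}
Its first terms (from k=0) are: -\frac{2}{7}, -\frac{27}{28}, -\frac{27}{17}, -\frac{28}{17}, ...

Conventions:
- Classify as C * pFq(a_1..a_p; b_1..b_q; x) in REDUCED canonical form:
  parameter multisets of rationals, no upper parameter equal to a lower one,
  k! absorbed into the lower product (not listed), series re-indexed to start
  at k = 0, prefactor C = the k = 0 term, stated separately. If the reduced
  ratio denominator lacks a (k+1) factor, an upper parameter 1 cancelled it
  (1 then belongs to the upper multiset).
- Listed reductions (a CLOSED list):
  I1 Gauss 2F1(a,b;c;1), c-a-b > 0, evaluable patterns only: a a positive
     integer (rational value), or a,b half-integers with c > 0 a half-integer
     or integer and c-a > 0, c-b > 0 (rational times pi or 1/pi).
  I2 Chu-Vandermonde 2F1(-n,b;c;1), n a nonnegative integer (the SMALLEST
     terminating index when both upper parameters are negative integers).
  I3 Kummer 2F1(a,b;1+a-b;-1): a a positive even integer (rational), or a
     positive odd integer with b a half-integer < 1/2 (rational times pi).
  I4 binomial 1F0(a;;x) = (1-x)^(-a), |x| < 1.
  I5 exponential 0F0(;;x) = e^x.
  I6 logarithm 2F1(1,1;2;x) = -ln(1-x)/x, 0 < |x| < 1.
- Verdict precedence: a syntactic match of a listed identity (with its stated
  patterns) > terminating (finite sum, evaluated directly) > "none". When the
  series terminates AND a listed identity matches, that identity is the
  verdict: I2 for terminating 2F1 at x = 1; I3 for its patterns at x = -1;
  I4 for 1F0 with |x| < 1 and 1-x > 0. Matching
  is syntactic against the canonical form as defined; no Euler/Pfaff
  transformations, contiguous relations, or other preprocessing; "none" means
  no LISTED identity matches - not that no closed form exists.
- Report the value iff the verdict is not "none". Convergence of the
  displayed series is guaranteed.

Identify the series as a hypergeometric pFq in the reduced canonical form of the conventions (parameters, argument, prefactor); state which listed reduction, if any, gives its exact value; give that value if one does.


x = -1 here; the reduced form reads 2F1, upper {-9, 6}, lower {16}, C = -\frac{2}{7}. Verdict (x = -1): the Kummer evaluation I3 applies (x = -1; c = 16 equals 1+a-b for upper {-9, 6}: listed pattern). Hence: -\frac{13}{2}.

Key observation: t_0 = -\frac{2}{7} here, and the denominator's factorial ratio (C = -2/7) is a lower Pochhammer.
Consecutive-term ratio: r(k) = -1 * (k-9) (k+6) / [(k+16) (k+1)] - rational in k, leading ratio -1; with t_0 = -\frac{2}{7}, classification follows.


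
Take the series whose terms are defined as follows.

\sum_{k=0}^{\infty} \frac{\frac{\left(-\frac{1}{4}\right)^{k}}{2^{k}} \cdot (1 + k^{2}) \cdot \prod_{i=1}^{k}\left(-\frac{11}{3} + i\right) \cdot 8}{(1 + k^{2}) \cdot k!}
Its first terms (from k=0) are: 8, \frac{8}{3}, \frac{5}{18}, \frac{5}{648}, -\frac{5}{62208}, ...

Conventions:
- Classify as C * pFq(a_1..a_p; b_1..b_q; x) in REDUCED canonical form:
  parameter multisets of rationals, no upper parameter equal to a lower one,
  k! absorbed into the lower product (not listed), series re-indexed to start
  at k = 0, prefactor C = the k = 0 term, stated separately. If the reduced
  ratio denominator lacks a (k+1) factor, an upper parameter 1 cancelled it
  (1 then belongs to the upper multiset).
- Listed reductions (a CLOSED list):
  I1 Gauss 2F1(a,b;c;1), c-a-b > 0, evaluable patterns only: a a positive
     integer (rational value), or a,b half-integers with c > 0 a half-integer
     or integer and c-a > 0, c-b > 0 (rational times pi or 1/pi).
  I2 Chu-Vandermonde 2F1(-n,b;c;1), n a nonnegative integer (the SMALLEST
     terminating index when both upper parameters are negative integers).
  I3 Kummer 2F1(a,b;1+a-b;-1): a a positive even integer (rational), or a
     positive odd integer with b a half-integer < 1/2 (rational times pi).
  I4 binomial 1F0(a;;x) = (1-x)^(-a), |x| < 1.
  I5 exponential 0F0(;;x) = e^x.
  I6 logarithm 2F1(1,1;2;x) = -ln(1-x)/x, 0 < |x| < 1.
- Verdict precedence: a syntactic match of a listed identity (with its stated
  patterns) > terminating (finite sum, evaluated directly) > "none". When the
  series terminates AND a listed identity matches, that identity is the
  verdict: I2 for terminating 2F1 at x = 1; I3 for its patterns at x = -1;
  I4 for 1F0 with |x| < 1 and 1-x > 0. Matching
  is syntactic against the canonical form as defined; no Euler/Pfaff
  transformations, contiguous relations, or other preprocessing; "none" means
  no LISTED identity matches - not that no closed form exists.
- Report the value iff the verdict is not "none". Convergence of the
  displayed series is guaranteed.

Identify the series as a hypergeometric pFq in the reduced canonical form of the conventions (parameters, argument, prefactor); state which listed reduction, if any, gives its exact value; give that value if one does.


Prefactor 8, argument -\frac{1}{8}: 1F0 with upper {-\frac{8}{3}} over lower {-}. Verdict: this is binomial (I4) (the 1F0 binomial series: exponent 8/3, x = -\frac{1}{8}). Its exact value is 8 \cdot \left(\frac{9}{8}\right)^{\frac{8}{3}}.

Structural cue: from the first term 8: striking the common factor k^2 + 1 reduces the term (C = 8).
Adjacent-term ratio: r(k) = -\frac{1}{8} * (k-\frac{8}{3}) / [(k+1)] ; factor over Q: parameters, x = -\frac{1}{8}, and C = 8.


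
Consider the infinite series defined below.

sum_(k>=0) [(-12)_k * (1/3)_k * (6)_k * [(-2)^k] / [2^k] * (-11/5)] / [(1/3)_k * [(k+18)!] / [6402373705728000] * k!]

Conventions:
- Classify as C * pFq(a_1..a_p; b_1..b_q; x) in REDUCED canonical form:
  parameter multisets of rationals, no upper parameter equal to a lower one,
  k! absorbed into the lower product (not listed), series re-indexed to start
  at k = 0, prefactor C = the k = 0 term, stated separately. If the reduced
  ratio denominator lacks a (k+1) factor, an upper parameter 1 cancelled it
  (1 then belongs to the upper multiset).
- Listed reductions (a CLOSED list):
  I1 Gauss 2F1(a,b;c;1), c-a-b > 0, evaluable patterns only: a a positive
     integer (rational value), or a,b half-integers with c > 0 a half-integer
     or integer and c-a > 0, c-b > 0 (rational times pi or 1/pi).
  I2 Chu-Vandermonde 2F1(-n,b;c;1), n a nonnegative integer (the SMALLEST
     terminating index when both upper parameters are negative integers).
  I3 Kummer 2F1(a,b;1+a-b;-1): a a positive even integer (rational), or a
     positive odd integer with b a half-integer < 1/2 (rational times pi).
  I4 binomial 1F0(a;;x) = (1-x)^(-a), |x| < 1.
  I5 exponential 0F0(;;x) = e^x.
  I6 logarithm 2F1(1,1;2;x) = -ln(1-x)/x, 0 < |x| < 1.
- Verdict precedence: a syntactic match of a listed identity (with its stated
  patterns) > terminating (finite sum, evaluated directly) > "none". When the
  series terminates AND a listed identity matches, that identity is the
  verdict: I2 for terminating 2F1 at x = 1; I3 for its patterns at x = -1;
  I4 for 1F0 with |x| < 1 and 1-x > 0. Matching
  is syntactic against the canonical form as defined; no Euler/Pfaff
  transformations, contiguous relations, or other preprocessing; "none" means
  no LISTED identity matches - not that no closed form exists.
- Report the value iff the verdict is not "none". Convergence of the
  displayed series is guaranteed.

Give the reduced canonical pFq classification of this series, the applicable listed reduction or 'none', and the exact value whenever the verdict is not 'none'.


At argument -1: a 2F1 with upper {-12, 6}, lower {19}, scaled by C = -11/5. Verdict: Kummer's theorem (I3) applies (x = -1; c = 19 equals 1+a-b for upper {-12, 6}: listed pattern). Exact value: -2244/25.

Structural cue: from the first term -11/5: the parameter 1/3 appears in both the upper and lower lists and cancels.
Step ratio: r(k) = (-1) * (k-12) (k+6) / [(k+19) (k+1)] ; factor over Q: parameters, x = (-1), and C = -11/5.


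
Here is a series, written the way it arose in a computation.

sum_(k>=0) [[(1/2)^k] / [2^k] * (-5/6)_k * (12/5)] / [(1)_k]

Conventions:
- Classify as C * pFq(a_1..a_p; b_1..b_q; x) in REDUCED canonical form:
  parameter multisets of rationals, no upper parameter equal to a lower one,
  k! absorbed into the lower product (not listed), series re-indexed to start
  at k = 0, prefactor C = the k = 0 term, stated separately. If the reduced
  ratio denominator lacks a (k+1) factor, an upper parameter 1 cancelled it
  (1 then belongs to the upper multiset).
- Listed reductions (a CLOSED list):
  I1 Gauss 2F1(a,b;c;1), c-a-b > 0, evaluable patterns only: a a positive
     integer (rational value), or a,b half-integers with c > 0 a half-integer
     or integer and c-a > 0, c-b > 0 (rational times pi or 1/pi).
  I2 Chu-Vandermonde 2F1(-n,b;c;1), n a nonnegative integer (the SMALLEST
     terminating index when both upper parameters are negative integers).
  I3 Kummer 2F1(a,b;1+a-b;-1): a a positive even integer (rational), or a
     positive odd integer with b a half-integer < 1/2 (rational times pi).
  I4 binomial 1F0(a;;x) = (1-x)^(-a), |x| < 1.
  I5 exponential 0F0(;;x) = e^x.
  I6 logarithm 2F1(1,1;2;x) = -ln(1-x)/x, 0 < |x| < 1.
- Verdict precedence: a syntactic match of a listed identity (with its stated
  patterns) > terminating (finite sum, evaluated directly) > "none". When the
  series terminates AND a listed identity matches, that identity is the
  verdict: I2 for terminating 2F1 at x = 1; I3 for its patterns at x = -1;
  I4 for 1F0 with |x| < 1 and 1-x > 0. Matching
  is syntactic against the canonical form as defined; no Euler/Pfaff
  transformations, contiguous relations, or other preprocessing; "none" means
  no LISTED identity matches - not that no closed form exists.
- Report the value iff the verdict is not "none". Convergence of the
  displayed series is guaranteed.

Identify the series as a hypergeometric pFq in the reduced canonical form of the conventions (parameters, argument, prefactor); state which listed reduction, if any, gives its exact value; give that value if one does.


Classification (C = 12/5): 1F0 with upper {-5/6}, lower {-}, argument x = 1/4. Verdict: the I4 binomial reduction fires (the 1F0 binomial series: exponent 5/6, x = 1/4). Exact value: (12/5) * (3/4)^(5/6).

Key step: t_0 = 12/5 here, and (1)_k (C = 12/5, x = 1/4) is k! itself.
Ratio: r(k) = (1/4) * (k-5/6) / [(k+1)] - rational; roots negated = parameters, x = (1/4), C = 12/5.


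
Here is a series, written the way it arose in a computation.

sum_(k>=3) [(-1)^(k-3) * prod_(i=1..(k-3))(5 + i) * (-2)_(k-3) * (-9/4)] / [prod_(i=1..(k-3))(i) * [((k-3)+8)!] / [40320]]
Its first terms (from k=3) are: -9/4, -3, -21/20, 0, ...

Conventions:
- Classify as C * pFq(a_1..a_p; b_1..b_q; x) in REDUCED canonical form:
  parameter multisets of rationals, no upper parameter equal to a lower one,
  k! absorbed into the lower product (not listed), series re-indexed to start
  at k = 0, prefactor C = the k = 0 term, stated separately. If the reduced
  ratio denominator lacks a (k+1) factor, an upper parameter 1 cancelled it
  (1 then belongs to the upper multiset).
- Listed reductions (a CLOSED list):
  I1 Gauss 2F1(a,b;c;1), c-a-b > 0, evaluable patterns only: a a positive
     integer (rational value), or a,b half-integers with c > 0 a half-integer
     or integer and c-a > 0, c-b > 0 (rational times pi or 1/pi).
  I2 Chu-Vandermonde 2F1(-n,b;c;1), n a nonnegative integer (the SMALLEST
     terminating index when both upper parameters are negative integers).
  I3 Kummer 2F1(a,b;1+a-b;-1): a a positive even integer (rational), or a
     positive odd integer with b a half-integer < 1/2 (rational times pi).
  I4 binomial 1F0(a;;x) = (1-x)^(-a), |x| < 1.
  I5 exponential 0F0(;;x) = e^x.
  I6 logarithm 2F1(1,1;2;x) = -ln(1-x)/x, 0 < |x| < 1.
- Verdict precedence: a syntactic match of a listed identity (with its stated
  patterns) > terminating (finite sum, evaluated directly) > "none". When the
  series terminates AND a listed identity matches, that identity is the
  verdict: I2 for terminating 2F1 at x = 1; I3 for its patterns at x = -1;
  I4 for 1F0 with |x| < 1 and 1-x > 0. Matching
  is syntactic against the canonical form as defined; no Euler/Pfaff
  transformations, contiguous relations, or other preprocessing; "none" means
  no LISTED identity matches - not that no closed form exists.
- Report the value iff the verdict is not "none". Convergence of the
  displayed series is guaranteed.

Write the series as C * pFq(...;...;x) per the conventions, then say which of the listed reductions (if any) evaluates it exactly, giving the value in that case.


The tell: t_0 = -9/4 here, and the denominator's factorial ratio (C = -9/4) is a lower Pochhammer.
Adjacent-term ratio: r(k) = (-1) * (k-2) (k+6) / [(k+9) (k+1)] - poly over poly, x = (-1) from leading terms; C = -9/4 at k = 0.

Classification (C = -9/4): 2F1 with upper {-2, 6}, lower {9}, argument x = -1. Verdict: Kummer's theorem (I3) matches (x = -1; c = 9 equals 1+a-b for upper {-2, 6}: listed pattern). Its exact value is -63/10.


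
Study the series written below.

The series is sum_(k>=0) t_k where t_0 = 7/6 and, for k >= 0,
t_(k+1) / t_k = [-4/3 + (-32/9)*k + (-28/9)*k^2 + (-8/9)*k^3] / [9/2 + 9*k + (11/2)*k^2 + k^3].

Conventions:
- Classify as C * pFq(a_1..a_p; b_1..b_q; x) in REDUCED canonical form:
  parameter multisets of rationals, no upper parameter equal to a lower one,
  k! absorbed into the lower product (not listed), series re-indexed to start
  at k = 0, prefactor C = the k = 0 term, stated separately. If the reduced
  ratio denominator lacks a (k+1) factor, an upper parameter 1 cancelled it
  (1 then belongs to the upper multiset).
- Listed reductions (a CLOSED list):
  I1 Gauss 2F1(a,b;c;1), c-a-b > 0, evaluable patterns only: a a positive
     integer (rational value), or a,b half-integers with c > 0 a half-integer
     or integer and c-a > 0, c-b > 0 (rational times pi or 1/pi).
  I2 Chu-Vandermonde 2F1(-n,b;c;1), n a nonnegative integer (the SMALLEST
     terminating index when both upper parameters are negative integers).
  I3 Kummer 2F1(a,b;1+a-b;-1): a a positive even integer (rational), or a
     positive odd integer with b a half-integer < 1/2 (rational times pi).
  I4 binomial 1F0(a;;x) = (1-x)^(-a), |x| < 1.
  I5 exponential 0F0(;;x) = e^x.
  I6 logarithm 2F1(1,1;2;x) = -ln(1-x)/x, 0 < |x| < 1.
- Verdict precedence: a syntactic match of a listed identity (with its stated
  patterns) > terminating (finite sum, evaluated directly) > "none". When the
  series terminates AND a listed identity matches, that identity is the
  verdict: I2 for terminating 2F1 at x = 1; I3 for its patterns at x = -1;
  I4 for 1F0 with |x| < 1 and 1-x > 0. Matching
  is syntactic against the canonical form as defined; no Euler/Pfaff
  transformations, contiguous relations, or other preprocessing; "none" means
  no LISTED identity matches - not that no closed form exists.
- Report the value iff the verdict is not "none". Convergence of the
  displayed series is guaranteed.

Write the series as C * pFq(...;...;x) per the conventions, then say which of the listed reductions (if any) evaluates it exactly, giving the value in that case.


At argument -8/9: a 2F1 with upper {1, 1}, lower {3}, scaled by C = 7/6. Verdict: none here - no I1-I6 shape fits x = -8/9 with lower {3}.

Key step: t_0 = 7/6 here, and the ratio is unreduced: k + 3/2 divides both sides (C = 7/6, x = -8/9).
Term ratio: r(k) = (-8/9) * (k+1) (k+1) / [(k+3) (k+1)] - rational; roots negated = parameters, x = (-8/9), C = 7/6.


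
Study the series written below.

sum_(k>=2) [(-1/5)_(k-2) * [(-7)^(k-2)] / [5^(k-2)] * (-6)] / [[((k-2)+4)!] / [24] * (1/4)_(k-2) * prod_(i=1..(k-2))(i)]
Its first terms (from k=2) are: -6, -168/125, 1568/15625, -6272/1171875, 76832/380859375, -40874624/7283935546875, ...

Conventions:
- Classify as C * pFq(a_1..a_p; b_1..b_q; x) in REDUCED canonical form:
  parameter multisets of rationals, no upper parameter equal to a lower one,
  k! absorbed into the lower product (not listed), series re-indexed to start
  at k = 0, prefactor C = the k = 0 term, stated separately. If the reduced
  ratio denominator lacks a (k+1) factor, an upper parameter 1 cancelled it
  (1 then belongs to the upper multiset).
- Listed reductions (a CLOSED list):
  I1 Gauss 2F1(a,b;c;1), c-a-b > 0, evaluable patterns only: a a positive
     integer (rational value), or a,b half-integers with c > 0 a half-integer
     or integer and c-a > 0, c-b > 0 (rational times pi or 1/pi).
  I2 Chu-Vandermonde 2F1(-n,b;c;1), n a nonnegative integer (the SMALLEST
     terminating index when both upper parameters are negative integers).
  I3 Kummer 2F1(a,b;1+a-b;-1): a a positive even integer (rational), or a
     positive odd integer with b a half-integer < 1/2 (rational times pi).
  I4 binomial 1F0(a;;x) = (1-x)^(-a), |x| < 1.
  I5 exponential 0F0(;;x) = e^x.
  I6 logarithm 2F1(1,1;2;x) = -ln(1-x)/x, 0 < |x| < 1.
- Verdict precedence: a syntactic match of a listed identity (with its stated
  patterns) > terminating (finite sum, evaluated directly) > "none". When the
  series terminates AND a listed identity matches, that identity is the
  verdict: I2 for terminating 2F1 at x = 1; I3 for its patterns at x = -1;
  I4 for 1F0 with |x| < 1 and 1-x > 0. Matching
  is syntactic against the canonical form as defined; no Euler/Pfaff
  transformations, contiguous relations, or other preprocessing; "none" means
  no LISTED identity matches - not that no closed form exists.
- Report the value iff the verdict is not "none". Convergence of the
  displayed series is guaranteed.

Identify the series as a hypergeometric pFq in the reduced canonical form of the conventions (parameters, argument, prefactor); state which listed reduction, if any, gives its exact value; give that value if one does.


At argument -7/5: a 1F2 with upper {-1/5}, lower {1/4, 5}, scaled by C = -6. Verdict: none. Every listed pattern misses the 1F2 form at -7/5, upper {-1/5}.

First insight: t_0 = -6 here, and the denominator's factorial ratio (C = -6) is a lower Pochhammer.
Ratio: r(k) = (-7/5) * (k-1/5) / [(k+1/4) (k+5) (k+1)] ; factor over Q: parameters, x = (-7/5), and C = -6.
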